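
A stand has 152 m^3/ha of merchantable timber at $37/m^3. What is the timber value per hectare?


Value = 152 * 37 = $5624/ha

$5624/ha


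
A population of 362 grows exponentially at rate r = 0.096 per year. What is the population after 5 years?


r*t = 0.096 * 5 = 0.48
exp(0.48) = 1.61607
N = 362 * 1.61607 = 585.017 ≈ 585

585


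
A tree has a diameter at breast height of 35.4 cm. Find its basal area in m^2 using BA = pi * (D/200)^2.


D/200 = 35.4/200 = 0.177 m
(D/200)^2 = 0.177^2 = 0.031329
BA = 3.141593 * 0.031329 = 0.0984230 ≈ 0.0984 m^2

0.0984 m^2


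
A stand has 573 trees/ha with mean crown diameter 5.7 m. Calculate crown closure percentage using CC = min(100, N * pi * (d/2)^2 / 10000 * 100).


(d/2)^2 = (5.7/2)^2 = 2.85^2 = 8.1225
Crown area = 3.141593 * 8.1225 = 25.5176 m^2
N * area / 10000 * 100 = 573 * 25.5176 / 10000 * 100 = 146.216
CC = min(100, 146.216) = 100%

100%


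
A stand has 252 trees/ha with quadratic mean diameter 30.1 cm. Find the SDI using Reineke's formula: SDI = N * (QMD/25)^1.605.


QMD/25 = 30.1/25 = 1.204
(1.204)^1.605 = exp(1.605 * ln(1.204)) = exp(1.605 * 0.185649) = exp(0.297967) = 1.34712
SDI = 252 * 1.34712 = 339.474 ≈ 339

339


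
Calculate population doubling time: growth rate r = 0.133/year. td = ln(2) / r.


td = ln(2) / 0.133 = 0.693147 / 0.133 = 5.21163 ≈ 5.2 years

5.2 years


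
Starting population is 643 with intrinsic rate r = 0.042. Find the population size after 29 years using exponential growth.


r*t = 0.042 * 29 = 1.218
exp(1.218) = 3.38042
N = 643 * 3.38042 = 2173.61 ≈ 2174

2174


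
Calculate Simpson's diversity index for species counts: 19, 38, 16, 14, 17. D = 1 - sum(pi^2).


Total N = 19 + 38 + 16 + 14 + 17 = 104
Per-species terms:
  p = 19/104 = 0.182692; p^2 = 0.182692^2 = 0.033376
  p = 38/104 = 0.365385; p^2 = 0.365385^2 = 0.133506
  p = 16/104 = 0.153846; p^2 = 0.153846^2 = 0.023669
  p = 14/104 = 0.134615; p^2 = 0.134615^2 = 0.018121
  p = 17/104 = 0.163462; p^2 = 0.163462^2 = 0.026720
sum(p^2) = 0.033376 + 0.133506 + 0.023669 + 0.018121 + 0.026720 = 0.235392
D = 1 - 0.235392 = 0.764608 ≈ 0.7646

0.7646


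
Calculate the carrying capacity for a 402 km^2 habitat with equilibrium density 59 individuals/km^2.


K = 59 * 402 = 23718 individuals

23718 individuals


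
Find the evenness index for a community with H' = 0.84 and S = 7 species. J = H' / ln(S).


ln(7) = 1.94591
J = H' / ln(S) = 0.84 / 1.94591 = 0.431675 ≈ 0.4317

0.4317


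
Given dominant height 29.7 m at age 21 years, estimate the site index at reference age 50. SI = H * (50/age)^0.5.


50/21 = 2.38095
(2.38095)^0.5 = 1.54303
SI = 29.7 * 1.54303 = 45.8280 ≈ 45.8 m

45.8 m


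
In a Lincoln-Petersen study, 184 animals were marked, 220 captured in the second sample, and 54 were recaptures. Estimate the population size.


N = M * C / R = 184 * 220 / 54 = 40480 / 54 = 749.63 ≈ 750

750 individuals


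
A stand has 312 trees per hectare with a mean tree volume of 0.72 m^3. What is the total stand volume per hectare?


V_stand = 312 * 0.72 = 224.64 ≈ 224.6 m^3/ha

224.6 m^3/ha


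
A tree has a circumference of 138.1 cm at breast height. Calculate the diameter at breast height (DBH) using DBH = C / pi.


DBH = C / pi = 138.1 / 3.141593 = 43.9586 ≈ 43.96 cm

43.96 cm


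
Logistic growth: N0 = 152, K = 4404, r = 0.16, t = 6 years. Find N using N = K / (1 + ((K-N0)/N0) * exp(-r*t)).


(K - N0)/N0 = (4404 - 152)/152 = 4252/152 = 27.9737
r*t = 0.16 * 6 = 0.96; exp(-0.96) = 0.382893
27.9737 * 0.382893 = 10.7109
1 + 10.7109 = 11.7109
N = 4404 / 11.7109 = 376.060 ≈ 376

376


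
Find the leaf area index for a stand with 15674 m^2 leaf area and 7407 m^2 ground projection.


LAI = 15674 / 7407 = 2.1161 ≈ 2.12

2.12


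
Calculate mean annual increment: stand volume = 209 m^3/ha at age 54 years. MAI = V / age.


MAI = 209 / 54 = 3.8704 ≈ 3.87 m^3/ha/yr

3.87 m^3/ha/yr


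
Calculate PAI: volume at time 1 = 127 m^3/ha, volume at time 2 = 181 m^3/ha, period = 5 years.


PAI = (V2 - V1) / period = (181 - 127) / 5 = 54 / 5 = 10.80 m^3/ha/yr

10.80 m^3/ha/yr


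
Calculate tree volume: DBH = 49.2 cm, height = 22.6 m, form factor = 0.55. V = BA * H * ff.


(D/200)^2 = (49.2/200)^2 = 0.246^2 = 0.060516
BA = 3.141593 * 0.060516 = 0.190117 m^2
V = 0.190117 * 22.6 * 0.55 = 2.36315 ≈ 2.363 m^3

2.363 m^3


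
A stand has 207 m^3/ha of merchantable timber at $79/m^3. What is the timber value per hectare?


Value = 207 * 79 = $16353/ha

$16353/ha


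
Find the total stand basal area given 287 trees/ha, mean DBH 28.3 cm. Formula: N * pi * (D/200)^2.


(D/200)^2 = (28.3/200)^2 = 0.1415^2 = 0.02002225
Individual BA = 3.141593 * 0.02002225 = 0.0629018 m^2
Stand BA = 287 * 0.0629018 = 18.0528 ≈ 18.05 m^2/ha

18.05 m^2/ha


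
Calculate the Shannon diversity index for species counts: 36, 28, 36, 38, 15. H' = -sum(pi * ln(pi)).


Total N = 36 + 28 + 36 + 38 + 15 = 153
Per-species terms:
  p = 36/153 = 0.235294; ln(p) = -1.446919; p*ln(p) = 0.235294 * (-1.446919) = -0.340451
  p = 28/153 = 0.183007; ln(p) = -1.698231; p*ln(p) = 0.183007 * (-1.698231) = -0.310788
  p = 36/153 = 0.235294; ln(p) = -1.446919; p*ln(p) = 0.235294 * (-1.446919) = -0.340451
  p = 38/153 = 0.248366; ln(p) = -1.392852; p*ln(p) = 0.248366 * (-1.392852) = -0.345937
  p = 15/153 = 0.098039; ln(p) = -2.322390; p*ln(p) = 0.098039 * (-2.322390) = -0.227685
sum(p*ln(p)) = (-0.340451) + (-0.310788) + (-0.340451) + (-0.345937) + (-0.227685) = -1.565312
H' = -(-1.565312) = 1.565312 ≈ 1.5653

1.5653


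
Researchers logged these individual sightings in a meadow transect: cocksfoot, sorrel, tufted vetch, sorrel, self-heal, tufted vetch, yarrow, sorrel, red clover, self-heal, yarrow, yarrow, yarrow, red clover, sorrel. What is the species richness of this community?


Total individuals logged = 15
Distinct species (count of individuals): cocksfoot (1), sorrel (4), tufted vetch (2), self-heal (2), yarrow (4), red clover (2)
Species richness = number of distinct species = 6

6


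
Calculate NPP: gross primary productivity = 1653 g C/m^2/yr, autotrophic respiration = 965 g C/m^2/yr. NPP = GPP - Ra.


NPP = GPP - Ra = 1653 - 965 = 688 g C/m^2/yr

688 g C/m^2/yr


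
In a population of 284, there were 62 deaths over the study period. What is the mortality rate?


Mortality rate = 62 / 284 = 0.218310 ≈ 0.2183

0.2183


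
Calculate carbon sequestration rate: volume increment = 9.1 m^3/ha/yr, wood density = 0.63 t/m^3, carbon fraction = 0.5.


C = 9.1 * 0.63 * 0.5 = 2.8665 ≈ 2.87 t C/ha/yr

2.87 t C/ha/yr


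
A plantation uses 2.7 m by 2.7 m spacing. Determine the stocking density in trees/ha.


N = 10000 / 2.7^2 = 10000 / 7.29 = 1371.74 ≈ 1372 trees/ha

1372 trees/ha


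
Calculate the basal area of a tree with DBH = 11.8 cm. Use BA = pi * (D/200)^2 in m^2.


D/200 = 11.8/200 = 0.059 m
(D/200)^2 = 0.059^2 = 0.003481
BA = 3.141593 * 0.003481 = 0.0109359 ≈ 0.0109 m^2

0.0109 m^2


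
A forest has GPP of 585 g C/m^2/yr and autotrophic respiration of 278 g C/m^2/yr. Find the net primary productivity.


NPP = GPP - Ra = 585 - 278 = 307 g C/m^2/yr

307 g C/m^2/yr


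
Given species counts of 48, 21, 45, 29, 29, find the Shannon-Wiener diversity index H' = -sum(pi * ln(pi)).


Total N = 48 + 21 + 45 + 29 + 29 = 172
Per-species terms:
  p = 48/172 = 0.279070; ln(p) = -1.276293; p*ln(p) = 0.279070 * (-1.276293) = -0.356175
  p = 21/172 = 0.122093; ln(p) = -2.102972; p*ln(p) = 0.122093 * (-2.102972) = -0.256758
  p = 45/172 = 0.261628; ln(p) = -1.340832; p*ln(p) = 0.261628 * (-1.340832) = -0.350799
  p = 29/172 = 0.168605; ln(p) = -1.780197; p*ln(p) = 0.168605 * (-1.780197) = -0.300150
  p = 29/172 = 0.168605; ln(p) = -1.780197; p*ln(p) = 0.168605 * (-1.780197) = -0.300150
sum(p*ln(p)) = (-0.356175) + (-0.256758) + (-0.350799) + (-0.300150) + (-0.300150) = -1.564032
H' = -(-1.564032) = 1.564032 ≈ 1.5640

1.5640


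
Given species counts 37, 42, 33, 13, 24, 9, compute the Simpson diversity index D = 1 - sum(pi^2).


Total N = 37 + 42 + 33 + 13 + 24 + 9 = 158
Per-species terms:
  p = 37/158 = 0.234177; p^2 = 0.234177^2 = 0.054839
  p = 42/158 = 0.265823; p^2 = 0.265823^2 = 0.070662
  p = 33/158 = 0.208861; p^2 = 0.208861^2 = 0.043623
  p = 13/158 = 0.082278; p^2 = 0.082278^2 = 0.006770
  p = 24/158 = 0.151899; p^2 = 0.151899^2 = 0.023073
  p = 9/158 = 0.056962; p^2 = 0.056962^2 = 0.003245
sum(p^2) = 0.054839 + 0.070662 + 0.043623 + 0.006770 + 0.023073 + 0.003245 = 0.202212
D = 1 - 0.202212 = 0.797788 ≈ 0.7978

0.7978


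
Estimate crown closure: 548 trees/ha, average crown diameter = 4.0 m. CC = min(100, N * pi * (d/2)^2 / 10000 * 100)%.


(d/2)^2 = (4.0/2)^2 = 2^2 = 4
Crown area = 3.141593 * 4 = 12.5664 m^2
N * area / 10000 * 100 = 548 * 12.5664 / 10000 * 100 = 68.8639
CC = min(100, 68.8639) = 68.8639 ≈ 68.9%

68.9%


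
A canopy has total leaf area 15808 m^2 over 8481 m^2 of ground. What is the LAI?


LAI = 15808 / 8481 = 1.8639 ≈ 1.86

1.86


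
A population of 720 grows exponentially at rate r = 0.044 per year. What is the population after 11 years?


r*t = 0.044 * 11 = 0.484
exp(0.484) = 1.62255
N = 720 * 1.62255 = 1168.24 ≈ 1168

1168


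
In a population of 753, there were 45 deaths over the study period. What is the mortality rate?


Mortality rate = 45 / 753 = 0.059761 ≈ 0.0598

0.0598


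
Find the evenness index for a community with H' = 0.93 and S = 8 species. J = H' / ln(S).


ln(8) = 2.07944
J = H' / ln(S) = 0.93 / 2.07944 = 0.447236 ≈ 0.4472

0.4472


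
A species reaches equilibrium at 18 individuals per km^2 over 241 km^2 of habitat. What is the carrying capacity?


K = 18 * 241 = 4338 individuals

4338 individuals


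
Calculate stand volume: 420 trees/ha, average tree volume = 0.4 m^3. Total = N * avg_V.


V_stand = 420 * 0.4 = 168.0 m^3/ha

168.0 m^3/ha


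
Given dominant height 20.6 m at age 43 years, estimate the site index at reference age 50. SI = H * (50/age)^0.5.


50/43 = 1.16279
(1.16279)^0.5 = 1.07833
SI = 20.6 * 1.07833 = 22.2136 ≈ 22.2 m

22.2 m


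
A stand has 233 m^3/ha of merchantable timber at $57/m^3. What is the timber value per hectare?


Value = 233 * 57 = $13281/ha

$13281/ha


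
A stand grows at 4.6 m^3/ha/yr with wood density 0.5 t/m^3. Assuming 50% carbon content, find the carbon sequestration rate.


C = 4.6 * 0.5 * 0.5 = 1.15 t C/ha/yr

1.15 t C/ha/yr


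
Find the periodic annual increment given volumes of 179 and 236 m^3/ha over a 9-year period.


PAI = (V2 - V1) / period = (236 - 179) / 9 = 57 / 9 = 6.3333 ≈ 6.33 m^3/ha/yr

6.33 m^3/ha/yr


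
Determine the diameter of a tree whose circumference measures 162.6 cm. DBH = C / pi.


DBH = C / pi = 162.6 / 3.141593 = 51.7572 ≈ 51.76 cm

51.76 cm


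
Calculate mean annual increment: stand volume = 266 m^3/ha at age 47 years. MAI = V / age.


MAI = 266 / 47 = 5.6596 ≈ 5.66 m^3/ha/yr

5.66 m^3/ha/yr


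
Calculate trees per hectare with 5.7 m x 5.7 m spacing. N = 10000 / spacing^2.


N = 10000 / 5.7^2 = 10000 / 32.49 = 307.787 ≈ 308 trees/ha

308 trees/ha


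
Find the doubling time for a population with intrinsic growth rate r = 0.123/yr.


td = ln(2) / 0.123 = 0.693147 / 0.123 = 5.63534 ≈ 5.6 years

5.6 years


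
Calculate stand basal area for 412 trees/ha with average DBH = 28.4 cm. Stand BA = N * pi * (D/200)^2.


(D/200)^2 = (28.4/200)^2 = 0.142^2 = 0.020164
Individual BA = 3.141593 * 0.020164 = 0.0633471 m^2
Stand BA = 412 * 0.0633471 = 26.0990 ≈ 26.10 m^2/ha

26.10 m^2/ha


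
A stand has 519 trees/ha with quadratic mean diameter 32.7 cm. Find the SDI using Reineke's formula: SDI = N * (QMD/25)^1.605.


QMD/25 = 32.7/25 = 1.308
(1.308)^1.605 = exp(1.605 * ln(1.308)) = exp(1.605 * 0.268499) = exp(0.430941) = 1.53870
SDI = 519 * 1.53870 = 798.585 ≈ 799

799


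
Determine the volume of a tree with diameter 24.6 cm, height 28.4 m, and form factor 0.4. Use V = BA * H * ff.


(D/200)^2 = (24.6/200)^2 = 0.123^2 = 0.015129
BA = 3.141593 * 0.015129 = 0.0475292 m^2
V = 0.0475292 * 28.4 * 0.4 = 0.539932 ≈ 0.540 m^3

0.540 m^3


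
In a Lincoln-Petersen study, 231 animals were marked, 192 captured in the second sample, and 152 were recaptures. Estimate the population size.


N = M * C / R = 231 * 192 / 152 = 44352 / 152 = 291.79 ≈ 292

292 individuals


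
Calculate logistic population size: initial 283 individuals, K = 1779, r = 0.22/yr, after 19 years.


(K - N0)/N0 = (1779 - 283)/283 = 1496/283 = 5.28622
r*t = 0.22 * 19 = 4.18; exp(-4.18) = 0.0152985
5.28622 * 0.0152985 = 0.0808712
1 + 0.0808712 = 1.08087
N = 1779 / 1.08087 = 1645.90 ≈ 1646

1646


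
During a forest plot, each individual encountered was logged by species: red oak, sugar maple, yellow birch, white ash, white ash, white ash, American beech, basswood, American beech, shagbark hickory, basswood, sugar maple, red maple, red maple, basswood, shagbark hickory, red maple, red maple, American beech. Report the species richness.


Total individuals logged = 19
Distinct species (count of individuals): red oak (1), sugar maple (2), yellow birch (1), white ash (3), American beech (3), basswood (3), shagbark hickory (2), red maple (4)
Species richness = number of distinct species = 8

8


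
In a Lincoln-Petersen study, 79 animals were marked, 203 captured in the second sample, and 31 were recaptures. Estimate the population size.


N = M * C / R = 79 * 203 / 31 = 16037 / 31 = 517.32 ≈ 517

517 individuals


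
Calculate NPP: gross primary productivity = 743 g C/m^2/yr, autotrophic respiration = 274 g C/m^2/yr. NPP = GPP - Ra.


NPP = GPP - Ra = 743 - 274 = 469 g C/m^2/yr

469 g C/m^2/yr


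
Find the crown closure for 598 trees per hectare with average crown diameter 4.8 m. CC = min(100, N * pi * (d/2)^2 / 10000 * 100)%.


(d/2)^2 = (4.8/2)^2 = 2.4^2 = 5.76
Crown area = 3.141593 * 5.76 = 18.0956 m^2
N * area / 10000 * 100 = 598 * 18.0956 / 10000 * 100 = 108.212
CC = min(100, 108.212) = 100%

100%


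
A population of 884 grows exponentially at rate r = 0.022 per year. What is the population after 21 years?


r*t = 0.022 * 21 = 0.462
exp(0.462) = 1.58725
N = 884 * 1.58725 = 1403.13 ≈ 1403

1403


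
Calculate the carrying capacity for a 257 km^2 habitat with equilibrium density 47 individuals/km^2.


K = 47 * 257 = 12079 individuals

12079 individuals


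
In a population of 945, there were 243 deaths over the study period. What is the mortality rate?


Mortality rate = 243 / 945 = 0.257143 ≈ 0.2571

0.2571


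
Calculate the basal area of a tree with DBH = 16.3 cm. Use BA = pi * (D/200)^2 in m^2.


D/200 = 16.3/200 = 0.0815 m
(D/200)^2 = 0.0815^2 = 0.00664225
BA = 3.141593 * 0.00664225 = 0.0208672 ≈ 0.0209 m^2

0.0209 m^2


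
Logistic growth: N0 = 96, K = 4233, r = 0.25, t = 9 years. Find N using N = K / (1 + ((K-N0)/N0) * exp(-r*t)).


(K - N0)/N0 = (4233 - 96)/96 = 4137/96 = 43.0938
r*t = 0.25 * 9 = 2.25; exp(-2.25) = 0.105399
43.0938 * 0.105399 = 4.54204
1 + 4.54204 = 5.54204
N = 4233 / 5.54204 = 763.798 ≈ 764

764


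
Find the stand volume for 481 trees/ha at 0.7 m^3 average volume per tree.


V_stand = 481 * 0.7 = 336.7 m^3/ha

336.7 m^3/ha


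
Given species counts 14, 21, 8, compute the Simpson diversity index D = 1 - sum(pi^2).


Total N = 14 + 21 + 8 = 43
Per-species terms:
  p = 14/43 = 0.325581; p^2 = 0.325581^2 = 0.106003
  p = 21/43 = 0.488372; p^2 = 0.488372^2 = 0.238507
  p = 8/43 = 0.186047; p^2 = 0.186047^2 = 0.034613
sum(p^2) = 0.106003 + 0.238507 + 0.034613 = 0.379123
D = 1 - 0.379123 = 0.620877 ≈ 0.6209

0.6209


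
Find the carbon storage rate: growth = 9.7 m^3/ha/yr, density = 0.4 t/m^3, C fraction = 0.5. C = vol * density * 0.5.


C = 9.7 * 0.4 * 0.5 = 1.94 t C/ha/yr

1.94 t C/ha/yr


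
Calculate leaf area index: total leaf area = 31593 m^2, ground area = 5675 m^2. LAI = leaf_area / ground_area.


LAI = 31593 / 5675 = 5.5670 ≈ 5.57

5.57


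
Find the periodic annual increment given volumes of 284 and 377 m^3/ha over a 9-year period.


PAI = (V2 - V1) / period = (377 - 284) / 9 = 93 / 9 = 10.3333 ≈ 10.33 m^3/ha/yr

10.33 m^3/ha/yr


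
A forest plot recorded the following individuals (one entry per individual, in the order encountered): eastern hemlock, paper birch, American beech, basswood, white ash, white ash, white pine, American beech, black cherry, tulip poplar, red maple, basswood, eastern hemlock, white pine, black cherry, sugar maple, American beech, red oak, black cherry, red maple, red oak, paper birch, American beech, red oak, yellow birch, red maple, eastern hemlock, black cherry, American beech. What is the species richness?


Total individuals logged = 29
Distinct species (count of individuals): eastern hemlock (3), paper birch (2), American beech (5), basswood (2), white ash (2), white pine (2), black cherry (4), tulip poplar (1), red maple (3), sugar maple (1), red oak (3), yellow birch (1)
Species richness = number of distinct species = 12

12


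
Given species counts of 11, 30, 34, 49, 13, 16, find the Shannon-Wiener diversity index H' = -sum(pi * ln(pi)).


Total N = 11 + 30 + 34 + 49 + 13 + 16 = 153
Per-species terms:
  p = 11/153 = 0.071895; ln(p) = -2.632549; p*ln(p) = 0.071895 * (-2.632549) = -0.189267
  p = 30/153 = 0.196078; ln(p) = -1.629243; p*ln(p) = 0.196078 * (-1.629243) = -0.319459
  p = 34/153 = 0.222222; ln(p) = -1.504078; p*ln(p) = 0.222222 * (-1.504078) = -0.334239
  p = 49/153 = 0.320261; ln(p) = -1.138619; p*ln(p) = 0.320261 * (-1.138619) = -0.364655
  p = 13/153 = 0.084967; ln(p) = -2.465492; p*ln(p) = 0.084967 * (-2.465492) = -0.209485
  p = 16/153 = 0.104575; ln(p) = -2.257851; p*ln(p) = 0.104575 * (-2.257851) = -0.236115
sum(p*ln(p)) = (-0.189267) + (-0.319459) + (-0.334239) + (-0.364655) + (-0.209485) + (-0.236115) = -1.653220
H' = -(-1.653220) = 1.653220 ≈ 1.6532

1.6532


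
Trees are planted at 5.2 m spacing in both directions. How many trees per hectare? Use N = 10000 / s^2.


N = 10000 / 5.2^2 = 10000 / 27.04 = 369.822 ≈ 370 trees/ha

370 trees/ha


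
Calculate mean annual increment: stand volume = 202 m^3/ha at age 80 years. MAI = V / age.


MAI = 202 / 80 = 2.5250 ≈ 2.53 m^3/ha/yr

2.53 m^3/ha/yr


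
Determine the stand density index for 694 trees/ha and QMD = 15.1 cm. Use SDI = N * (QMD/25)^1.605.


QMD/25 = 15.1/25 = 0.604
(0.604)^1.605 = exp(1.605 * ln(0.604)) = exp(1.605 * (-0.504181)) = exp(-0.809211) = 0.445209
SDI = 694 * 0.445209 = 308.975 ≈ 309

309


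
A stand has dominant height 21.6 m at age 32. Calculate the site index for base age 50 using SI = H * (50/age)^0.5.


50/32 = 1.56250
(1.56250)^0.5 = 1.25000
SI = 21.6 * 1.25000 = 27.0000 ≈ 27.0 m

27.0 m


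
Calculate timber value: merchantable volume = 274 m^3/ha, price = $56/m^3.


Value = 274 * 56 = $15344/ha

$15344/ha


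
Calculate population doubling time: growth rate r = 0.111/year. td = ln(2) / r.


td = ln(2) / 0.111 = 0.693147 / 0.111 = 6.24457 ≈ 6.2 years

6.2 years


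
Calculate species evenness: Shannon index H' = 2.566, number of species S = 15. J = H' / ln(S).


ln(15) = 2.70805
J = H' / ln(S) = 2.566 / 2.70805 = 0.947545 ≈ 0.9475

0.9475


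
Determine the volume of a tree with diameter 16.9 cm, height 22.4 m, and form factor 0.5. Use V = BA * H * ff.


(D/200)^2 = (16.9/200)^2 = 0.0845^2 = 0.00714025
BA = 3.141593 * 0.00714025 = 0.0224318 m^2
V = 0.0224318 * 22.4 * 0.5 = 0.251236 ≈ 0.251 m^3

0.251 m^3


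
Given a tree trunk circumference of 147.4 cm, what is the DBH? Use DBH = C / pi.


DBH = C / pi = 147.4 / 3.141593 = 46.9189 ≈ 46.92 cm

46.92 cm


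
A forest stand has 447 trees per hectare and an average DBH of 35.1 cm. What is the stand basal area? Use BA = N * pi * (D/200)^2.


(D/200)^2 = (35.1/200)^2 = 0.1755^2 = 0.03080025
Individual BA = 3.141593 * 0.03080025 = 0.0967618 m^2
Stand BA = 447 * 0.0967618 = 43.2525 ≈ 43.25 m^2/ha

43.25 m^2/ha


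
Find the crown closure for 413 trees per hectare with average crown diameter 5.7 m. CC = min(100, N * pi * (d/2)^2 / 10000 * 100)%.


(d/2)^2 = (5.7/2)^2 = 2.85^2 = 8.1225
Crown area = 3.141593 * 8.1225 = 25.5176 m^2
N * area / 10000 * 100 = 413 * 25.5176 / 10000 * 100 = 105.388
CC = min(100, 105.388) = 100%

100%


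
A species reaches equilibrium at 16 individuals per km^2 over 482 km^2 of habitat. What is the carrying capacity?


K = 16 * 482 = 7712 individuals

7712 individuals


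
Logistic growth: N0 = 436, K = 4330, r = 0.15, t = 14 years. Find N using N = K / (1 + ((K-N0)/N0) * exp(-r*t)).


(K - N0)/N0 = (4330 - 436)/436 = 3894/436 = 8.93119
r*t = 0.15 * 14 = 2.1; exp(-2.1) = 0.122456
8.93119 * 0.122456 = 1.09368
1 + 1.09368 = 2.09368
N = 4330 / 2.09368 = 2068.13 ≈ 2068

2068


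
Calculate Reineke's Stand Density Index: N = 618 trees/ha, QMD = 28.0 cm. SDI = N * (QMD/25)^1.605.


QMD/25 = 28.0/25 = 1.12
(1.12)^1.605 = exp(1.605 * ln(1.12)) = exp(1.605 * 0.113329) = exp(0.181893) = 1.19949
SDI = 618 * 1.19949 = 741.285 ≈ 741

741


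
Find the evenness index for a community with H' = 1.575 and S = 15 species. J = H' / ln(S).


ln(15) = 2.70805
J = H' / ln(S) = 1.575 / 2.70805 = 0.581599 ≈ 0.5816

0.5816


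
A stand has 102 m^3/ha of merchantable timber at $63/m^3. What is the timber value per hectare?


Value = 102 * 63 = $6426/ha

$6426/ha


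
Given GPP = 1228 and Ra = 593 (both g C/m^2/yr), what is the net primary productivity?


NPP = GPP - Ra = 1228 - 593 = 635 g C/m^2/yr

635 g C/m^2/yr


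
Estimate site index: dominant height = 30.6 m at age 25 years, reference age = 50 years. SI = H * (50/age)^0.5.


50/25 = 2.00000
(2.00000)^0.5 = 1.41421
SI = 30.6 * 1.41421 = 43.2748 ≈ 43.3 m

43.3 m


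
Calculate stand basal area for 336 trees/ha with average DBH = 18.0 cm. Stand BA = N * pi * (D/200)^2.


(D/200)^2 = (18.0/200)^2 = 0.09^2 = 0.0081
Individual BA = 3.141593 * 0.0081 = 0.0254469 m^2
Stand BA = 336 * 0.0254469 = 8.55016 ≈ 8.55 m^2/ha

8.55 m^2/ha


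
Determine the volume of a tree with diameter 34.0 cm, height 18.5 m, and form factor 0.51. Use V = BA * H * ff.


(D/200)^2 = (34.0/200)^2 = 0.17^2 = 0.0289
BA = 3.141593 * 0.0289 = 0.0907920 m^2
V = 0.0907920 * 18.5 * 0.51 = 0.856623 ≈ 0.857 m^3

0.857 m^3


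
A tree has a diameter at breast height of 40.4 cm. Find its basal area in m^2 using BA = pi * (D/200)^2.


D/200 = 40.4/200 = 0.202 m
(D/200)^2 = 0.202^2 = 0.040804
BA = 3.141593 * 0.040804 = 0.128190 ≈ 0.1282 m^2

0.1282 m^2


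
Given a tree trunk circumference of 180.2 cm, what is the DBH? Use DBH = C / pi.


DBH = C / pi = 180.2 / 3.141593 = 57.3594 ≈ 57.36 cm

57.36 cm


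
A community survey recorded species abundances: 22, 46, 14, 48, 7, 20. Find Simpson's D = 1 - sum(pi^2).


Total N = 22 + 46 + 14 + 48 + 7 + 20 = 157
Per-species terms:
  p = 22/157 = 0.140127; p^2 = 0.140127^2 = 0.019636
  p = 46/157 = 0.292994; p^2 = 0.292994^2 = 0.085845
  p = 14/157 = 0.089172; p^2 = 0.089172^2 = 0.007952
  p = 48/157 = 0.305732; p^2 = 0.305732^2 = 0.093472
  p = 7/157 = 0.044586; p^2 = 0.044586^2 = 0.001988
  p = 20/157 = 0.127389; p^2 = 0.127389^2 = 0.016228
sum(p^2) = 0.019636 + 0.085845 + 0.007952 + 0.093472 + 0.001988 + 0.016228 = 0.225121
D = 1 - 0.225121 = 0.774879 ≈ 0.7749

0.7749


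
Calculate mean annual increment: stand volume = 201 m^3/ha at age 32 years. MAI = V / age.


MAI = 201 / 32 = 6.2813 ≈ 6.28 m^3/ha/yr

6.28 m^3/ha/yr


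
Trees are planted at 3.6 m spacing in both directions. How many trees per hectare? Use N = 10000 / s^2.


N = 10000 / 3.6^2 = 10000 / 12.96 = 771.605 ≈ 772 trees/ha

772 trees/ha


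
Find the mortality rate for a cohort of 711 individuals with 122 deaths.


Mortality rate = 122 / 711 = 0.171589 ≈ 0.1716

0.1716


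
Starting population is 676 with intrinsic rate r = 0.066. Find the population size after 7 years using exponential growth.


r*t = 0.066 * 7 = 0.462
exp(0.462) = 1.58725
N = 676 * 1.58725 = 1072.98 ≈ 1073

1073


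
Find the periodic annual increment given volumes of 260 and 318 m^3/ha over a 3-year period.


PAI = (V2 - V1) / period = (318 - 260) / 3 = 58 / 3 = 19.3333 ≈ 19.33 m^3/ha/yr

19.33 m^3/ha/yr


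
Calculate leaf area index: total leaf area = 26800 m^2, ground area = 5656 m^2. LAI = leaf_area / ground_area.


LAI = 26800 / 5656 = 4.7383 ≈ 4.74

4.74


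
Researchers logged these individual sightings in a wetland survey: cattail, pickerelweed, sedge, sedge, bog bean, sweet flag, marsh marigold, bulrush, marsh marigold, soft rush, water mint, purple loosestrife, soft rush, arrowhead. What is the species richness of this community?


Total individuals logged = 14
Distinct species (count of individuals): cattail (1), pickerelweed (1), sedge (2), bog bean (1), sweet flag (1), marsh marigold (2), bulrush (1), soft rush (2), water mint (1), purple loosestrife (1), arrowhead (1)
Species richness = number of distinct species = 11

11


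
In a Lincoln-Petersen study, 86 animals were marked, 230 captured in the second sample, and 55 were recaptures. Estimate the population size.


N = M * C / R = 86 * 230 / 55 = 19780 / 55 = 359.64 ≈ 360

360 individuals


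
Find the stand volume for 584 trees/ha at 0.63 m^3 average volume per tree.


V_stand = 584 * 0.63 = 367.92 ≈ 367.9 m^3/ha

367.9 m^3/ha


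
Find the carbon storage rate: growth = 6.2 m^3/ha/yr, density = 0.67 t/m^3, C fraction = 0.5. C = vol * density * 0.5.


C = 6.2 * 0.67 * 0.5 = 2.077 ≈ 2.08 t C/ha/yr

2.08 t C/ha/yr


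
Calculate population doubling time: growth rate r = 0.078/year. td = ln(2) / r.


td = ln(2) / 0.078 = 0.693147 / 0.078 = 8.88650 ≈ 8.9 years

8.9 years


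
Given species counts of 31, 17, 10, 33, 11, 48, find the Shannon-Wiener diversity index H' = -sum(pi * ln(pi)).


Total N = 31 + 17 + 10 + 33 + 11 + 48 = 150
Per-species terms:
  p = 31/150 = 0.206667; ln(p) = -1.576646; p*ln(p) = 0.206667 * (-1.576646) = -0.325841
  p = 17/150 = 0.113333; ln(p) = -2.177425; p*ln(p) = 0.113333 * (-2.177425) = -0.246774
  p = 10/150 = 0.066667; ln(p) = -2.708045; p*ln(p) = 0.066667 * (-2.708045) = -0.180537
  p = 33/150 = 0.220000; ln(p) = -1.514128; p*ln(p) = 0.220000 * (-1.514128) = -0.333108
  p = 11/150 = 0.073333; ln(p) = -2.612745; p*ln(p) = 0.073333 * (-2.612745) = -0.191600
  p = 48/150 = 0.320000; ln(p) = -1.139434; p*ln(p) = 0.320000 * (-1.139434) = -0.364619
sum(p*ln(p)) = (-0.325841) + (-0.246774) + (-0.180537) + (-0.333108) + (-0.191600) + (-0.364619) = -1.642479
H' = -(-1.642479) = 1.642479 ≈ 1.6425

1.6425


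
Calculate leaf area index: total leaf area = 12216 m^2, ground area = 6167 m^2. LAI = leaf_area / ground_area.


LAI = 12216 / 6167 = 1.9809 ≈ 1.98

1.98


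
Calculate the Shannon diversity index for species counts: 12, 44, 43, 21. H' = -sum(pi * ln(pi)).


Total N = 12 + 44 + 43 + 21 = 120
Per-species terms:
  p = 12/120 = 0.100000; ln(p) = -2.302585; p*ln(p) = 0.100000 * (-2.302585) = -0.230259
  p = 44/120 = 0.366667; ln(p) = -1.003301; p*ln(p) = 0.366667 * (-1.003301) = -0.367877
  p = 43/120 = 0.358333; ln(p) = -1.026293; p*ln(p) = 0.358333 * (-1.026293) = -0.367755
  p = 21/120 = 0.175000; ln(p) = -1.742969; p*ln(p) = 0.175000 * (-1.742969) = -0.305020
sum(p*ln(p)) = (-0.230259) + (-0.367877) + (-0.367755) + (-0.305020) = -1.270911
H' = -(-1.270911) = 1.270911 ≈ 1.2709

1.2709


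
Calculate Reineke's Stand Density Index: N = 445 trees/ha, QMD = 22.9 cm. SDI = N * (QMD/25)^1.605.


QMD/25 = 22.9/25 = 0.916
(0.916)^1.605 = exp(1.605 * ln(0.916)) = exp(1.605 * (-0.0877389)) = exp(-0.140821) = 0.868645
SDI = 445 * 0.868645 = 386.547 ≈ 387

387


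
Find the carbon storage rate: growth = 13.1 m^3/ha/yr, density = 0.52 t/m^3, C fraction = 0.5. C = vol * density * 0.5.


C = 13.1 * 0.52 * 0.5 = 3.406 ≈ 3.41 t C/ha/yr

3.41 t C/ha/yr


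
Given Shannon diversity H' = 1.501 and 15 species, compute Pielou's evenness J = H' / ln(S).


ln(15) = 2.70805
J = H' / ln(S) = 1.501 / 2.70805 = 0.554273 ≈ 0.5543

0.5543


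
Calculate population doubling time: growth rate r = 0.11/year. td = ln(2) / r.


td = ln(2) / 0.11 = 0.693147 / 0.11 = 6.30134 ≈ 6.3 years

6.3 years


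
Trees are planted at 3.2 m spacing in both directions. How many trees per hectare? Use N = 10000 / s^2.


N = 10000 / 3.2^2 = 10000 / 10.24 = 976.563 ≈ 977 trees/ha

977 trees/ha


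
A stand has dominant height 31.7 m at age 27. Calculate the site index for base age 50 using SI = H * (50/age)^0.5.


50/27 = 1.85185
(1.85185)^0.5 = 1.36083
SI = 31.7 * 1.36083 = 43.1383 ≈ 43.1 m

43.1 m


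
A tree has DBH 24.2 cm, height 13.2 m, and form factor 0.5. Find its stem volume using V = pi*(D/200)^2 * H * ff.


(D/200)^2 = (24.2/200)^2 = 0.121^2 = 0.014641
BA = 3.141593 * 0.014641 = 0.0459961 m^2
V = 0.0459961 * 13.2 * 0.5 = 0.303574 ≈ 0.304 m^3

0.304 m^3


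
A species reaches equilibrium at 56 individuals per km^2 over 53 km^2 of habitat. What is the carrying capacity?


K = 56 * 53 = 2968 individuals

2968 individuals


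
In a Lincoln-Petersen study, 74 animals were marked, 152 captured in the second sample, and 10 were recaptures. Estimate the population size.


N = M * C / R = 74 * 152 / 10 = 11248 / 10 = 1124.80 ≈ 1125

1125 individuals


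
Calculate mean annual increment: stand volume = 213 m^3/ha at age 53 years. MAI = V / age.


MAI = 213 / 53 = 4.0189 ≈ 4.02 m^3/ha/yr

4.02 m^3/ha/yr


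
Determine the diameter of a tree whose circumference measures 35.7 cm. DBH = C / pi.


DBH = C / pi = 35.7 / 3.141593 = 11.3637 ≈ 11.36 cm

11.36 cm


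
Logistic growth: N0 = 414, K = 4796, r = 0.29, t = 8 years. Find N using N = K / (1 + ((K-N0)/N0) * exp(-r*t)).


(K - N0)/N0 = (4796 - 414)/414 = 4382/414 = 10.5845
r*t = 0.29 * 8 = 2.32; exp(-2.32) = 0.0982736
10.5845 * 0.0982736 = 1.04018
1 + 1.04018 = 2.04018
N = 4796 / 2.04018 = 2350.77 ≈ 2351

2351


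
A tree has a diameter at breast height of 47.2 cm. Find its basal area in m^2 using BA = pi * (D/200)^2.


D/200 = 47.2/200 = 0.236 m
(D/200)^2 = 0.236^2 = 0.055696
BA = 3.141593 * 0.055696 = 0.174974 ≈ 0.1750 m^2

0.1750 m^2


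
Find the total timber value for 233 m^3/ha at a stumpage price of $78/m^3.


Value = 233 * 78 = $18174/ha

$18174/ha


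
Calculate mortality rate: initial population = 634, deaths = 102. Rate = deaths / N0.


Mortality rate = 102 / 634 = 0.160883 ≈ 0.1609

0.1609


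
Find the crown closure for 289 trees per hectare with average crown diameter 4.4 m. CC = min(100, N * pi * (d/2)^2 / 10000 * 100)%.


(d/2)^2 = (4.4/2)^2 = 2.2^2 = 4.84
Crown area = 3.141593 * 4.84 = 15.2053 m^2
N * area / 10000 * 100 = 289 * 15.2053 / 10000 * 100 = 43.9433
CC = min(100, 43.9433) = 43.9433 ≈ 43.9%

43.9%


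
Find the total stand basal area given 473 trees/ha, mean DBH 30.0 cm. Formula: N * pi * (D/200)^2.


(D/200)^2 = (30.0/200)^2 = 0.15^2 = 0.0225
Individual BA = 3.141593 * 0.0225 = 0.0706858 m^2
Stand BA = 473 * 0.0706858 = 33.4344 ≈ 33.43 m^2/ha

33.43 m^2/ha


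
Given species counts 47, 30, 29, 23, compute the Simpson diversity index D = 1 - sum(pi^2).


Total N = 47 + 30 + 29 + 23 = 129
Per-species terms:
  p = 47/129 = 0.364341; p^2 = 0.364341^2 = 0.132744
  p = 30/129 = 0.232558; p^2 = 0.232558^2 = 0.054083
  p = 29/129 = 0.224806; p^2 = 0.224806^2 = 0.050538
  p = 23/129 = 0.178295; p^2 = 0.178295^2 = 0.031789
sum(p^2) = 0.132744 + 0.054083 + 0.050538 + 0.031789 = 0.269154
D = 1 - 0.269154 = 0.730846 ≈ 0.7308

0.7308


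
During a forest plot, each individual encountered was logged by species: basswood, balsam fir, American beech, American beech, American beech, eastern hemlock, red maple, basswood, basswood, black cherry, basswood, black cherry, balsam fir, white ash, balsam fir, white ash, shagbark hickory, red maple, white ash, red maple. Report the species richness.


Total individuals logged = 20
Distinct species (count of individuals): basswood (4), balsam fir (3), American beech (3), eastern hemlock (1), red maple (3), black cherry (2), white ash (3), shagbark hickory (1)
Species richness = number of distinct species = 8

8


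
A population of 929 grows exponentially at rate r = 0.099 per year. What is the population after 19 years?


r*t = 0.099 * 19 = 1.881
exp(1.881) = 6.56006
N = 929 * 6.56006 = 6094.30 ≈ 6094

6094


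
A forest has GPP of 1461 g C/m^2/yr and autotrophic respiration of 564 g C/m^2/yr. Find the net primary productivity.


NPP = GPP - Ra = 1461 - 564 = 897 g C/m^2/yr

897 g C/m^2/yr


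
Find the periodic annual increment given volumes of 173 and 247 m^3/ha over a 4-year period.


PAI = (V2 - V1) / period = (247 - 173) / 4 = 74 / 4 = 18.50 m^3/ha/yr

18.50 m^3/ha/yr


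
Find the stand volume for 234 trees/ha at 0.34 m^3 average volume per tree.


V_stand = 234 * 0.34 = 79.56 ≈ 79.6 m^3/ha

79.6 m^3/ha


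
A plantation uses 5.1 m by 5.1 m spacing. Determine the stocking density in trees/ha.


N = 10000 / 5.1^2 = 10000 / 26.01 = 384.468 ≈ 384 trees/ha

384 trees/ha


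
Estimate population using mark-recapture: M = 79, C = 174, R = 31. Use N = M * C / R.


N = M * C / R = 79 * 174 / 31 = 13746 / 31 = 443.42 ≈ 443

443 individuals


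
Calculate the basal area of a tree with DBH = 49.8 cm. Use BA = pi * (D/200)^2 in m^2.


D/200 = 49.8/200 = 0.249 m
(D/200)^2 = 0.249^2 = 0.062001
BA = 3.141593 * 0.062001 = 0.194782 ≈ 0.1948 m^2

0.1948 m^2


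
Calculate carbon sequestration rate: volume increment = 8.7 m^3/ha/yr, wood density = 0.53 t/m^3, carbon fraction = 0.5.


C = 8.7 * 0.53 * 0.5 = 2.3055 ≈ 2.31 t C/ha/yr

2.31 t C/ha/yr


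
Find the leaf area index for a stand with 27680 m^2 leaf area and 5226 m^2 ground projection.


LAI = 27680 / 5226 = 5.2966 ≈ 5.30

5.30


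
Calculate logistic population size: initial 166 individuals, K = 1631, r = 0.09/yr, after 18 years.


(K - N0)/N0 = (1631 - 166)/166 = 1465/166 = 8.82530
r*t = 0.09 * 18 = 1.62; exp(-1.62) = 0.197899
8.82530 * 0.197899 = 1.74652
1 + 1.74652 = 2.74652
N = 1631 / 2.74652 = 593.842 ≈ 594

594


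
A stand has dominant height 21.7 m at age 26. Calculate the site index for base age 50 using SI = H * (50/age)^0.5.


50/26 = 1.92308
(1.92308)^0.5 = 1.38675
SI = 21.7 * 1.38675 = 30.0925 ≈ 30.1 m

30.1 m


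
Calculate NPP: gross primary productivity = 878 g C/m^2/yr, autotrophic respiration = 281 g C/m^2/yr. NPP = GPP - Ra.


NPP = GPP - Ra = 878 - 281 = 597 g C/m^2/yr

597 g C/m^2/yr


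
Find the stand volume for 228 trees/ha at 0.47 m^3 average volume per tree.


V_stand = 228 * 0.47 = 107.16 ≈ 107.2 m^3/ha

107.2 m^3/ha


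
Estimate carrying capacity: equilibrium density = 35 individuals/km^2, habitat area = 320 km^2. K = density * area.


K = 35 * 320 = 11200 individuals

11200 individuals


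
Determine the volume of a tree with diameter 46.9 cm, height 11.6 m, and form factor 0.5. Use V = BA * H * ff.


(D/200)^2 = (46.9/200)^2 = 0.2345^2 = 0.05499025
BA = 3.141593 * 0.05499025 = 0.172757 m^2
V = 0.172757 * 11.6 * 0.5 = 1.00199 ≈ 1.002 m^3

1.002 m^3


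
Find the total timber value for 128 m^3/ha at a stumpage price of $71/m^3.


Value = 128 * 71 = $9088/ha

$9088/ha


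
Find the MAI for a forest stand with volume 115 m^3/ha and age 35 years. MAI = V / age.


MAI = 115 / 35 = 3.2857 ≈ 3.29 m^3/ha/yr

3.29 m^3/ha/yr


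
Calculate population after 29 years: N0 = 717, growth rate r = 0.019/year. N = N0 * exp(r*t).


r*t = 0.019 * 29 = 0.551
exp(0.551) = 1.73499
N = 717 * 1.73499 = 1243.99 ≈ 1244

1244


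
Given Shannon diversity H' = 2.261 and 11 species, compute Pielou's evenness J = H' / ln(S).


ln(11) = 2.39790
J = H' / ln(S) = 2.261 / 2.39790 = 0.942908 ≈ 0.9429

0.9429


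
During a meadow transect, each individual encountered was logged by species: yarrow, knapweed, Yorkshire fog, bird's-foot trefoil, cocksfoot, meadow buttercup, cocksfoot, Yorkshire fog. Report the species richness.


Total individuals logged = 8
Distinct species (count of individuals): yarrow (1), knapweed (1), Yorkshire fog (2), bird's-foot trefoil (1), cocksfoot (2), meadow buttercup (1)
Species richness = number of distinct species = 6

6


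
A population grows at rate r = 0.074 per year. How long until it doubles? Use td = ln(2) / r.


td = ln(2) / 0.074 = 0.693147 / 0.074 = 9.36685 ≈ 9.4 years

9.4 years


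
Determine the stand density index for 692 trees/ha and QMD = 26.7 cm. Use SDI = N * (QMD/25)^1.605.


QMD/25 = 26.7/25 = 1.068
(1.068)^1.605 = exp(1.605 * ln(1.068)) = exp(1.605 * 0.0657877) = exp(0.105589) = 1.11137
SDI = 692 * 1.11137 = 769.068 ≈ 769

769


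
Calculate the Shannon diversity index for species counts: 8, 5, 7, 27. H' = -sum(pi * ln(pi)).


Total N = 8 + 5 + 7 + 27 = 47
Per-species terms:
  p = 8/47 = 0.170213; ln(p) = -1.770705; p*ln(p) = 0.170213 * (-1.770705) = -0.301397
  p = 5/47 = 0.106383; ln(p) = -2.240709; p*ln(p) = 0.106383 * (-2.240709) = -0.238373
  p = 7/47 = 0.148936; ln(p) = -1.904239; p*ln(p) = 0.148936 * (-1.904239) = -0.283610
  p = 27/47 = 0.574468; ln(p) = -0.554311; p*ln(p) = 0.574468 * (-0.554311) = -0.318434
sum(p*ln(p)) = (-0.301397) + (-0.238373) + (-0.283610) + (-0.318434) = -1.141814
H' = -(-1.141814) = 1.141814 ≈ 1.1418

1.1418


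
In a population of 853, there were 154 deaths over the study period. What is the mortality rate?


Mortality rate = 154 / 853 = 0.180539 ≈ 0.1805

0.1805


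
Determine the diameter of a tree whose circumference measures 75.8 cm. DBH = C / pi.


DBH = C / pi = 75.8 / 3.141593 = 24.1279 ≈ 24.13 cm

24.13 cm


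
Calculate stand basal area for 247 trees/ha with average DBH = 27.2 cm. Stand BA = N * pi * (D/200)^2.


(D/200)^2 = (27.2/200)^2 = 0.136^2 = 0.018496
Individual BA = 3.141593 * 0.018496 = 0.0581069 m^2
Stand BA = 247 * 0.0581069 = 14.3524 ≈ 14.35 m^2/ha

14.35 m^2/ha


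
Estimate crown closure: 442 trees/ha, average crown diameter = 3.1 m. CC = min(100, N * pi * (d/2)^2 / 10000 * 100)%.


(d/2)^2 = (3.1/2)^2 = 1.55^2 = 2.4025
Crown area = 3.141593 * 2.4025 = 7.54768 m^2
N * area / 10000 * 100 = 442 * 7.54768 / 10000 * 100 = 33.3607
CC = min(100, 33.3607) = 33.3607 ≈ 33.4%

33.4%


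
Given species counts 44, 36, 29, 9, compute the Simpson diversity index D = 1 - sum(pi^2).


Total N = 44 + 36 + 29 + 9 = 118
Per-species terms:
  p = 44/118 = 0.372881; p^2 = 0.372881^2 = 0.139040
  p = 36/118 = 0.305085; p^2 = 0.305085^2 = 0.093077
  p = 29/118 = 0.245763; p^2 = 0.245763^2 = 0.060399
  p = 9/118 = 0.076271; p^2 = 0.076271^2 = 0.005817
sum(p^2) = 0.139040 + 0.093077 + 0.060399 + 0.005817 = 0.298333
D = 1 - 0.298333 = 0.701667 ≈ 0.7017

0.7017


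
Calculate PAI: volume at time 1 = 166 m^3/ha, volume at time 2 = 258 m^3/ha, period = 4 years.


PAI = (V2 - V1) / period = (258 - 166) / 4 = 92 / 4 = 23.00 m^3/ha/yr

23.00 m^3/ha/yr


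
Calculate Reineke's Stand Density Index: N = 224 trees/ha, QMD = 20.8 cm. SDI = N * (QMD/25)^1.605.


QMD/25 = 20.8/25 = 0.832
(0.832)^1.605 = exp(1.605 * ln(0.832)) = exp(1.605 * (-0.183923)) = exp(-0.295196) = 0.744386
SDI = 224 * 0.744386 = 166.742 ≈ 167

167


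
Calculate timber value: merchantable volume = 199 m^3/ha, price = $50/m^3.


Value = 199 * 50 = $9950/ha

$9950/ha


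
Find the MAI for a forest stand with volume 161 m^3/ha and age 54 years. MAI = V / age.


MAI = 161 / 54 = 2.9815 ≈ 2.98 m^3/ha/yr

2.98 m^3/ha/yr


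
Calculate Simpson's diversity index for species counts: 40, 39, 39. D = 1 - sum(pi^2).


Total N = 40 + 39 + 39 = 118
Per-species terms:
  p = 40/118 = 0.338983; p^2 = 0.338983^2 = 0.114909
  p = 39/118 = 0.330508; p^2 = 0.330508^2 = 0.109236
  p = 39/118 = 0.330508; p^2 = 0.330508^2 = 0.109236
sum(p^2) = 0.114909 + 0.109236 + 0.109236 = 0.333381
D = 1 - 0.333381 = 0.666619 ≈ 0.6666

0.6666
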